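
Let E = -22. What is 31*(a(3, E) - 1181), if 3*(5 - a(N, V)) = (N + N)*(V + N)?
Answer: -35278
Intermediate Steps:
a(N, V) = 5 - 2*N*(N + V)/3 (a(N, V) = 5 - (N + N)*(V + N)/3 = 5 - 2*N*(N + V)/3)
31*(a(3, E) - 1181) = 31*((5 - ⅔*3² - ⅔*3*(-22)) - 1181) = 31*((5 - ⅔*9 + 44) - 1181) = 31*((5 - 6 + 44) - 1181) = 31*(43 - 1181) = 31*(-1138) = -35278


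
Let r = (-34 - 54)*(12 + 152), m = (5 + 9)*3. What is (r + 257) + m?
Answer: -14133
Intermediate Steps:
m = 42 (m = 14*3 = 42)
r = -14432 (r = -88*164 = -14432)
(r + 257) + m = (-14432 + 257) + 42 = -14175 + 42 = -14133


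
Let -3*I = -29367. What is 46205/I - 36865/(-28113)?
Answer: 184425850/30577573 ≈ 6.0314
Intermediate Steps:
I = 9789 (I = -1/3*(-29367) = 9789)
46205/I - 36865/(-28113) = 46205/9789 - 36865/(-28113) = 46205*(1/9789) - 36865*(-1/28113) = 46205/9789 + 36865/28113 = 184425850/30577573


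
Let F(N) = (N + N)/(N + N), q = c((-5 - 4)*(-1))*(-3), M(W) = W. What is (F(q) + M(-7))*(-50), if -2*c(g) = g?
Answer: 300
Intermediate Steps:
c(g) = -g/2
q = 27/2 (q = -(-5 - 4)*(-1)/2*(-3) = -(-9)*(-1)/2*(-3) = -½*9*(-3) = -9/2*(-3) = 27/2 ≈ 13.500)
F(N) = 1 (F(N) = (2*N)/((2*N)) = (2*N)*(1/(2*N)) = 1)
(F(q) + M(-7))*(-50) = (1 - 7)*(-50) = -6*(-50) = 300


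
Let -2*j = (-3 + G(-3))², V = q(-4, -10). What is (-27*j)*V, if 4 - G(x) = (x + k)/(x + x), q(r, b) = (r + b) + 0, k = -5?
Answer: -21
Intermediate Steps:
q(r, b) = b + r (q(r, b) = (b + r) + 0 = b + r)
V = -14 (V = -10 - 4 = -14)
G(x) = 4 - (-5 + x)/(2*x) (G(x) = 4 - (x - 5)/(x + x) = 4 - (-5 + x)/(2*x))
j = -1/18 (j = -(-3 + (½)*(5 + 7*(-3))/(-3))²/2 = -(-3 + (½)*(-⅓)*(5 - 21))²/2 = -(-3 + (½)*(-⅓)*(-16))²/2 = -(-3 + 8/3)²/2 = -(-⅓)²/2 = -½*⅑ = -1/18 ≈ -0.055556)
(-27*j)*V = -27*(-1/18)*(-14) = (3/2)*(-14) = -21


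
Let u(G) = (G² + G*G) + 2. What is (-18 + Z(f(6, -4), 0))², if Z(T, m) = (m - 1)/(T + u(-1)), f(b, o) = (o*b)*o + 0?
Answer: 3243601/10000 ≈ 324.36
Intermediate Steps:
u(G) = 2 + 2*G² (u(G) = (G² + G²) + 2 = 2*G² + 2 = 2 + 2*G²)
f(b, o) = b*o² (f(b, o) = (b*o)*o + 0 = b*o² + 0 = b*o²)
Z(T, m) = (-1 + m)/(4 + T) (Z(T, m) = (m - 1)/(T + (2 + 2*(-1)²)) = (-1 + m)/(T + (2 + 2*1)) = (-1 + m)/(T + (2 + 2)) = (-1 + m)/(T + 4) = (-1 + m)/(4 + T))
(-18 + Z(f(6, -4), 0))² = (-18 + (-1 + 0)/(4 + 6*(-4)²))² = (-18 - 1/(4 + 6*16))² = (-18 - 1/(4 + 96))² = (-18 - 1/100)² = (-1801/100)² = 3243601/10000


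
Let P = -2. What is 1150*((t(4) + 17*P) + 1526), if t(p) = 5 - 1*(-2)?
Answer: 1723850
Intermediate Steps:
t(p) = 7 (t(p) = 5 + 2 = 7)
1150*((t(4) + 17*P) + 1526) = 1150*((7 + 17*(-2)) + 1526) = 1150*((7 - 34) + 1526) = 1150*(-27 + 1526) = 1150*1499 = 1723850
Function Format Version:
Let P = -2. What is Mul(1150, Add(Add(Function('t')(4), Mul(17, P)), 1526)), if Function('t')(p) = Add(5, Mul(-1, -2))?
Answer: 1723850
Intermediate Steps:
Function('t')(p) = 7 (Function('t')(p) = Add(5, 2) = 7)
Mul(1150, Add(Add(Function('t')(4), Mul(17, P)), 1526)) = Mul(1150, Add(Add(7, Mul(17, -2)), 1526)) = Mul(1150, Add(Add(7, -34), 1526)) = Mul(1150, Add(-27, 1526)) = Mul(1150, 1499) = 1723850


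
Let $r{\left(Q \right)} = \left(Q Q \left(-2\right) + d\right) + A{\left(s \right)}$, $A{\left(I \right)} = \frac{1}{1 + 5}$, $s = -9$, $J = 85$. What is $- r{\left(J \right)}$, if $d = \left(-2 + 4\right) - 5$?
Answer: $\frac{86717}{6} \approx 14453.0$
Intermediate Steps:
$d = -3$ ($d = 2 - 5 = -3$)
$A{\left(I \right)} = \frac{1}{6}$
$r{\left(Q \right)} = - \frac{17}{6} - 2 Q^{2}$ ($r{\left(Q \right)} = \left(Q Q \left(-2\right) - 3\right) + \frac{1}{6} = \left(Q^{2} \left(-2\right) - 3\right) + \frac{1}{6} = \left(- 2 Q^{2} - 3\right) + \frac{1}{6} = \left(-3 - 2 Q^{2}\right) + \frac{1}{6} = - \frac{17}{6} - 2 Q^{2}$)
$- r{\left(J \right)} = - (- \frac{17}{6} - 2 \cdot 85^{2}) = - (- \frac{17}{6} - 14450) = \left(-1\right) \left(- \frac{86717}{6}\right) = \frac{86717}{6}$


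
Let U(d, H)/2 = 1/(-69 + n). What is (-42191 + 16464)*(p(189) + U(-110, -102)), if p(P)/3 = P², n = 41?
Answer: -38597729287/14 ≈ -2.7570e+9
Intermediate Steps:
U(d, H) = -1/14 (U(d, H) = 2/(-69 + 41) = 2/(-28) = 2*(-1/28) = -1/14)
p(P) = 3*P²
(-42191 + 16464)*(p(189) + U(-110, -102)) = (-42191 + 16464)*(3*189² - 1/14) = -25727*(3*35721 - 1/14) = -25727*(107163 - 1/14) = -25727*1500281/14 = -38597729287/14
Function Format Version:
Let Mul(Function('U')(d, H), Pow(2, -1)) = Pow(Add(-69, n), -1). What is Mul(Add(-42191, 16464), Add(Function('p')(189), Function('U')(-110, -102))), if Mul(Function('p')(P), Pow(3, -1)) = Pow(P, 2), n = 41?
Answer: Rational(-38597729287, 14) ≈ -2.7570e+9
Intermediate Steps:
Function('U')(d, H) = Rational(-1, 14) (Function('U')(d, H) = Mul(2, Pow(Add(-69, 41), -1)) = Mul(2, Pow(-28, -1)) = Mul(2, Rational(-1, 28)) = Rational(-1, 14))
Function('p')(P) = Mul(3, Pow(P, 2))
Mul(Add(-42191, 16464), Add(Function('p')(189), Function('U')(-110, -102))) = Mul(Add(-42191, 16464), Add(Mul(3, Pow(189, 2)), Rational(-1, 14))) = Mul(-25727, Add(Mul(3, 35721), Rational(-1, 14))) = Mul(-25727, Add(107163, Rational(-1, 14))) = Mul(-25727, Rational(1500281, 14)) = Rational(-38597729287, 14)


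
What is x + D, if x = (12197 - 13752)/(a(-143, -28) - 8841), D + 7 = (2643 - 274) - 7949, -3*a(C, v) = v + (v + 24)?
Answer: -148000552/26491 ≈ -5586.8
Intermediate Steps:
a(C, v) = -8 - 2*v/3 (a(C, v) = -(v + (v + 24))/3 = -(v + (24 + v))/3 = -(24 + 2*v)/3 = -8 - 2*v/3)
D = -5587 (D = -7 + ((2643 - 274) - 7949) = -7 + (2369 - 7949) = -7 - 5580 = -5587)
x = 4665/26491 (x = (12197 - 13752)/((-8 - ⅔*(-28)) - 8841) = -1555/((-8 + 56/3) - 8841) = -1555/(32/3 - 8841) = -1555/(-26491/3) = -1555*(-3/26491) = 4665/26491 ≈ 0.17610)
x + D = 4665/26491 - 5587 = -148000552/26491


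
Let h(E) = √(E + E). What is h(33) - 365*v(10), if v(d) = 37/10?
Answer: -2701/2 + √66 ≈ -1342.4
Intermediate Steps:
v(d) = 37/10 (v(d) = 37*(⅒) = 37/10)
h(E) = √2*√E (h(E) = √(2*E) = √2*√E)
h(33) - 365*v(10) = √2*√33 - 365*37/10 = √66 - 2701/2 = -2701/2 + √66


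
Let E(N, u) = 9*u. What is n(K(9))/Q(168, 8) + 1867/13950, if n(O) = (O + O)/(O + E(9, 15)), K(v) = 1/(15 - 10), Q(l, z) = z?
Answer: 2531159/18860400 ≈ 0.13420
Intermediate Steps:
K(v) = ⅕ (K(v) = 1/5 = ⅕)
n(O) = 2*O/(135 + O) (n(O) = (O + O)/(O + 9*15) = (2*O)/(O + 135) = (2*O)/(135 + O) = 2*O/(135 + O))
n(K(9))/Q(168, 8) + 1867/13950 = (2*(⅕)/(135 + ⅕))/8 + 1867/13950 = (2*(⅕)/(676/5))*(⅛) + 1867*(1/13950) = (2*(⅕)*(5/676))*(⅛) + 1867/13950 = (1/338)*(⅛) + 1867/13950 = 1/2704 + 1867/13950 = 2531159/18860400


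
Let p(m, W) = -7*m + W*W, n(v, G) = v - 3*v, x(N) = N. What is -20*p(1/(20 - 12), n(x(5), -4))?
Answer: -3965/2 ≈ -1982.5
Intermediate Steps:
n(v, G) = -2*v
p(m, W) = W² - 7*m (p(m, W) = -7*m + W² = W² - 7*m)
-20*p(1/(20 - 12), n(x(5), -4)) = -20*((-2*5)² - 7/(20 - 12)) = -20*((-10)² - 7/8) = -20*(100 - 7*⅛) = -20*(100 - 7/8) = -20*793/8 = -3965/2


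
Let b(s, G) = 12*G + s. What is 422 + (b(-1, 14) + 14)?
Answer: 603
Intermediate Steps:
b(s, G) = s + 12*G
422 + (b(-1, 14) + 14) = 422 + ((-1 + 12*14) + 14) = 422 + ((-1 + 168) + 14) = 422 + (167 + 14) = 422 + 181 = 603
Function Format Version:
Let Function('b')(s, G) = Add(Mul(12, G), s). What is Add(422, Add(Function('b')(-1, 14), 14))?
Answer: 603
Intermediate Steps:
Function('b')(s, G) = Add(s, Mul(12, G))
Add(422, Add(Function('b')(-1, 14), 14)) = Add(422, Add(Add(-1, Mul(12, 14)), 14)) = Add(422, Add(Add(-1, 168), 14)) = Add(422, Add(167, 14)) = Add(422, 181) = 603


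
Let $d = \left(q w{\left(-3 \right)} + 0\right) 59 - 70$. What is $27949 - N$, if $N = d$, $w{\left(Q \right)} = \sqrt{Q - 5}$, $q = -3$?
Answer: $28019 + 354 i \sqrt{2} \approx 28019.0 + 500.63 i$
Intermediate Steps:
$w{\left(Q \right)} = \sqrt{-5 + Q}$
$d = -70 - 354 i \sqrt{2}$ ($d = \left(- 3 \sqrt{-5 - 3} + 0\right) 59 - 70 = \left(- 3 \sqrt{-8} + 0\right) 59 - 70 = \left(- 3 \cdot 2 i \sqrt{2} + 0\right) 59 - 70 = \left(- 6 i \sqrt{2} + 0\right) 59 - 70 = - 6 i \sqrt{2} \cdot 59 - 70 = - 354 i \sqrt{2} - 70 = -70 - 354 i \sqrt{2} \approx -70.0 - 500.63 i$)
$N = -70 - 354 i \sqrt{2} \approx -70.0 - 500.63 i$
$27949 - N = 27949 - \left(-70 - 354 i \sqrt{2}\right) = 27949 + \left(70 + 354 i \sqrt{2}\right) = 28019 + 354 i \sqrt{2}$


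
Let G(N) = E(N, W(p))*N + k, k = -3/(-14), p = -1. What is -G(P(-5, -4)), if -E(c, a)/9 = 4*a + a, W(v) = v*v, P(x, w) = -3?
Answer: -1893/14 ≈ -135.21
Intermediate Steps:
W(v) = v²
k = 3/14 (k = -3*(-1/14) = 3/14 ≈ 0.21429)
E(c, a) = -45*a (E(c, a) = -9*(4*a + a) = -45*a)
G(N) = 3/14 - 45*N (G(N) = (-45*(-1)²)*N + 3/14 = (-45*1)*N + 3/14 = -45*N + 3/14 = 3/14 - 45*N)
-G(P(-5, -4)) = -(3/14 - 45*(-3)) = -(3/14 + 135) = -1*1893/14 = -1893/14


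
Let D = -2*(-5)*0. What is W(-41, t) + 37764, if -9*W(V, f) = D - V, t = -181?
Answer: 339835/9 ≈ 37759.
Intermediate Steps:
D = 0 (D = 10*0 = 0)
W(V, f) = V/9 (W(V, f) = -(0 - V)/9 = -(-1)*V/9 = V/9)
W(-41, t) + 37764 = (⅑)*(-41) + 37764 = -41/9 + 37764 = 339835/9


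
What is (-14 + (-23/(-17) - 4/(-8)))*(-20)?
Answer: 4130/17 ≈ 242.94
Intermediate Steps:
(-14 + (-23/(-17) - 4/(-8)))*(-20) = (-14 + (-23*(-1/17) - 4*(-⅛)))*(-20) = (-14 + (23/17 + ½))*(-20) = (-14 + 63/34)*(-20) = -413/34*(-20) = 4130/17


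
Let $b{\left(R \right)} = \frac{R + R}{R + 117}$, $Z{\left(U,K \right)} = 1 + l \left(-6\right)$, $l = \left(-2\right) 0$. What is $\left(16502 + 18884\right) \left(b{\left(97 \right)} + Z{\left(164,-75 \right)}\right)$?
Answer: $\frac{7218744}{107} \approx 67465.0$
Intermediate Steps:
$l = 0$
$Z{\left(U,K \right)} = 1$ ($Z{\left(U,K \right)} = 1 + 0 \left(-6\right) = 1 + 0 = 1$)
$b{\left(R \right)} = \frac{2 R}{117 + R}$
$\left(16502 + 18884\right) \left(b{\left(97 \right)} + Z{\left(164,-75 \right)}\right) = \left(16502 + 18884\right) \left(2 \cdot 97 \frac{1}{117 + 97} + 1\right) = 35386 \left(2 \cdot 97 \cdot \frac{1}{214} + 1\right) = 35386 \left(\frac{97}{107} + 1\right) = 35386 \cdot \frac{204}{107} = \frac{7218744}{107}$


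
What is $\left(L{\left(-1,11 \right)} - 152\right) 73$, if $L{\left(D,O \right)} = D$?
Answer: $-11169$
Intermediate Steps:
$\left(L{\left(-1,11 \right)} - 152\right) 73 = \left(-1 - 152\right) 73 = \left(-153\right) 73 = -11169$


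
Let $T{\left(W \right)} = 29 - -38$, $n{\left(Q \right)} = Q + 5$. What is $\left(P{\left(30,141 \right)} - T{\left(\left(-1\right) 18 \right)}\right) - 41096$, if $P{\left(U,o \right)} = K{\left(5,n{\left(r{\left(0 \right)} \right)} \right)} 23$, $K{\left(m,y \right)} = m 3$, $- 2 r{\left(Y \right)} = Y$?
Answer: $-40818$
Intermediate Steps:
$r{\left(Y \right)} = - \frac{Y}{2}$
$n{\left(Q \right)} = 5 + Q$
$K{\left(m,y \right)} = 3 m$
$P{\left(U,o \right)} = 345$ ($P{\left(U,o \right)} = 3 \cdot 5 \cdot 23 = 15 \cdot 23 = 345$)
$T{\left(W \right)} = 67$ ($T{\left(W \right)} = 29 + 38 = 67$)
$\left(P{\left(30,141 \right)} - T{\left(\left(-1\right) 18 \right)}\right) - 41096 = \left(345 - 67\right) - 41096 = 278 - 41096 = -40818$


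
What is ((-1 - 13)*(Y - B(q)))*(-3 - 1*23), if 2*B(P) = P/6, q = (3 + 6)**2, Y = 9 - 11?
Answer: -3185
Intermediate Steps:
Y = -2
q = 81 (q = 9**2 = 81)
B(P) = P/12 (B(P) = (P/6)/2 = P/12)
((-1 - 13)*(Y - B(q)))*(-3 - 1*23) = ((-1 - 13)*(-2 - 81/12))*(-3 - 1*23) = (-14*(-2 - 1*27/4))*(-3 - 23) = -14*(-2 - 27/4)*(-26) = -14*(-35/4)*(-26) = (245/2)*(-26) = -3185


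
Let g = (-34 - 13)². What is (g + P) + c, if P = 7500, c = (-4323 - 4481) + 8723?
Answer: 9628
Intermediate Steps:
c = -81 (c = -8804 + 8723 = -81)
g = 2209 (g = (-47)² = 2209)
(g + P) + c = (2209 + 7500) - 81 = 9709 - 81 = 9628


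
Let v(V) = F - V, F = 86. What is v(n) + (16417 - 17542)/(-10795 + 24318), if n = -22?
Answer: 1459359/13523 ≈ 107.92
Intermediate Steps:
v(V) = 86 - V
v(n) + (16417 - 17542)/(-10795 + 24318) = (86 - 1*(-22)) + (16417 - 17542)/(-10795 + 24318) = (86 + 22) - 1125/13523 = 108 - 1125*1/13523 = 108 - 1125/13523 = 1459359/13523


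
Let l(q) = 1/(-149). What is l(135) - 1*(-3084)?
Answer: 459515/149 ≈ 3084.0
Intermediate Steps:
l(q) = -1/149
l(135) - 1*(-3084) = -1/149 - 1*(-3084) = -1/149 + 3084 = 459515/149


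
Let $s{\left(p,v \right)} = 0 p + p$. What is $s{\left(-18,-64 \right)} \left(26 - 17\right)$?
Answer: $-162$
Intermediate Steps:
$s{\left(p,v \right)} = p$ ($s{\left(p,v \right)} = 0 + p = p$)
$s{\left(-18,-64 \right)} \left(26 - 17\right) = - 18 \left(26 - 17\right) = \left(-18\right) 9 = -162$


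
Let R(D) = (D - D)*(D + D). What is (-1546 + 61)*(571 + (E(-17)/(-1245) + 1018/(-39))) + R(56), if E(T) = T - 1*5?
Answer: -873125649/1079 ≈ -8.0920e+5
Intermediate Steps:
E(T) = -5 + T (E(T) = T - 5 = -5 + T)
R(D) = 0 (R(D) = 0*(2*D) = 0)
(-1546 + 61)*(571 + (E(-17)/(-1245) + 1018/(-39))) + R(56) = (-1546 + 61)*(571 + ((-5 - 17)/(-1245) + 1018/(-39))) + 0 = -1485*(571 + (-22*(-1/1245) + 1018*(-1/39))) + 0 = -1485*(571 + (22/1245 - 1018/39)) + 0 = -1485*(571 - 140728/5395) + 0 = -1485*2939817/5395 + 0 = -873125649/1079 + 0 = -873125649/1079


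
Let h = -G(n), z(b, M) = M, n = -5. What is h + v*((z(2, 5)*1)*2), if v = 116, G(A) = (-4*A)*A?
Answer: 1260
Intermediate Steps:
G(A) = -4*A**2
h = 100 (h = -(-4)*(-5)**2 = -(-4)*25 = -1*(-100) = 100)
h + v*((z(2, 5)*1)*2) = 100 + 116*((5*1)*2) = 100 + 116*(5*2) = 100 + 116*10 = 100 + 1160 = 1260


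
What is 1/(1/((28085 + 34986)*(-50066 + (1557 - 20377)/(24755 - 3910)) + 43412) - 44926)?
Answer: -13164560602550/591431049630165469 ≈ -2.2259e-5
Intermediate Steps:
1/(1/((28085 + 34986)*(-50066 + (1557 - 20377)/(24755 - 3910)) + 43412) - 44926) = 1/(1/(63071*(-50066 - 18820/20845) + 43412) - 44926) = 1/(1/(63071*(-50066 - 18820*1/20845) + 43412) - 44926) = 1/(1/(63071*(-50066 - 3764/4169) + 43412) - 44926) = 1/(1/(63071*(-208728918/4169) + 43412) - 44926) = 1/(1/(-13164741587178/4169 + 43412) - 44926) = 1/(1/(-13164560602550/4169) - 44926) = 1/(-4169/13164560602550 - 44926) = 1/(-591431049630165469/13164560602550) = -13164560602550/591431049630165469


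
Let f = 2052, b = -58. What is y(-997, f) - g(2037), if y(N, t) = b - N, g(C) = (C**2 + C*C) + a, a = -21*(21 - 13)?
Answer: -8297631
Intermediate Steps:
a = -168 (a = -21*8 = -168)
g(C) = -168 + 2*C**2 (g(C) = (C**2 + C*C) - 168 = (C**2 + C**2) - 168 = 2*C**2 - 168 = -168 + 2*C**2)
y(N, t) = -58 - N
y(-997, f) - g(2037) = (-58 - 1*(-997)) - (-168 + 2*2037**2) = (-58 + 997) - (-168 + 2*4149369) = 939 - (-168 + 8298738) = 939 - 1*8298570 = 939 - 8298570 = -8297631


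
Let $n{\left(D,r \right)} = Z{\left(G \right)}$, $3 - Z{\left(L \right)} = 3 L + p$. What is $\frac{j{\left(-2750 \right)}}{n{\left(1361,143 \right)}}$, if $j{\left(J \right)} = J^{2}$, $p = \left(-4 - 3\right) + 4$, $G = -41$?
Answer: $\frac{7562500}{129} \approx 58624.0$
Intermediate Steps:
$p = -3$ ($p = \left(-4 - 3\right) + 4 = -7 + 4 = -3$)
$Z{\left(L \right)} = 6 - 3 L$ ($Z{\left(L \right)} = 3 - \left(3 L - 3\right) = 3 - \left(-3 + 3 L\right) = 6 - 3 L$)
$n{\left(D,r \right)} = 129$ ($n{\left(D,r \right)} = 6 - -123 = 6 + 123 = 129$)
$\frac{j{\left(-2750 \right)}}{n{\left(1361,143 \right)}} = \frac{\left(-2750\right)^{2}}{129} = 7562500 \cdot \frac{1}{129} = \frac{7562500}{129}$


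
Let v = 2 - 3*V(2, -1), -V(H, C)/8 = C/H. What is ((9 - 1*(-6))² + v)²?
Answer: 46225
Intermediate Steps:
V(H, C) = -8*C/H
v = -10 (v = 2 - (-24)*(-1)/2 = 2 - 3*4 = 2 - 12 = -10)
((9 - 1*(-6))² + v)² = ((9 - 1*(-6))² - 10)² = ((9 + 6)² - 10)² = (15² - 10)² = (225 - 10)² = 215² = 46225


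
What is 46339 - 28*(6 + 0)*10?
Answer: 44659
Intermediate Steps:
46339 - 28*(6 + 0)*10 = 46339 - 28*6*10 = 46339 - 168*10 = 46339 - 1*1680 = 46339 - 1680 = 44659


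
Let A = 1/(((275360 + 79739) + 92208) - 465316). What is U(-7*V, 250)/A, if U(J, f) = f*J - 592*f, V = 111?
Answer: 6163580250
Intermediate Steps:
U(J, f) = -592*f + J*f (U(J, f) = J*f - 592*f = -592*f + J*f)
A = -1/18009 (A = 1/((355099 + 92208) - 465316) = 1/(447307 - 465316) = 1/(-18009) = -1/18009 ≈ -5.5528e-5)
U(-7*V, 250)/A = (250*(-592 - 7*111))/(-1/18009) = (250*(-592 - 777))*(-18009) = (250*(-1369))*(-18009) = -342250*(-18009) = 6163580250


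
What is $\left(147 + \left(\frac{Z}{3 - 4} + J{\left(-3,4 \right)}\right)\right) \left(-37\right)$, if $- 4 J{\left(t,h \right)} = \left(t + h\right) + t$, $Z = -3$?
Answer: $- \frac{11137}{2} \approx -5568.5$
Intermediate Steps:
$J{\left(t,h \right)} = - \frac{t}{2} - \frac{h}{4}$ ($J{\left(t,h \right)} = - \frac{\left(t + h\right) + t}{4} = - \frac{\left(h + t\right) + t}{4} = - \frac{h + 2 t}{4} = - \frac{t}{2} - \frac{h}{4}$)
$\left(147 + \left(\frac{Z}{3 - 4} + J{\left(-3,4 \right)}\right)\right) \left(-37\right) = \left(147 + \left(\frac{1}{3 - 4} \left(-3\right) - - \frac{1}{2}\right)\right) \left(-37\right) = \left(147 + \left(\frac{1}{-1} \left(-3\right) + \left(\frac{3}{2} - 1\right)\right)\right) \left(-37\right) = \left(147 + \left(\left(-1\right) \left(-3\right) + \frac{1}{2}\right)\right) \left(-37\right) = \left(147 + \left(3 + \frac{1}{2}\right)\right) \left(-37\right) = \left(147 + \frac{7}{2}\right) \left(-37\right) = \frac{301}{2} \left(-37\right) = - \frac{11137}{2}$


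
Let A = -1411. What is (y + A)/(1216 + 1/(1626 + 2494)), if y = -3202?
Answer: -2715080/715703 ≈ -3.7936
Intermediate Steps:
(y + A)/(1216 + 1/(1626 + 2494)) = (-3202 - 1411)/(1216 + 1/(1626 + 2494)) = -4613/(1216 + 1/4120) = -4613/5009921/4120 = -4613*4120/5009921 = -2715080/715703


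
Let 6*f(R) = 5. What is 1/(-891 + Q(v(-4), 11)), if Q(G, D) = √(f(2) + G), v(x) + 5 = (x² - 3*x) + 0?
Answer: -486/433013 - √858/4763143 ≈ -0.0011285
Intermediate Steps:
v(x) = -5 + x² - 3*x (v(x) = -5 + ((x² - 3*x) + 0) = -5 + (x² - 3*x) = -5 + x² - 3*x)
f(R) = ⅚ (f(R) = (⅙)*5 = ⅚)
Q(G, D) = √(⅚ + G)
1/(-891 + Q(v(-4), 11)) = 1/(-891 + √(30 + 36*(-5 + (-4)² - 3*(-4)))/6) = 1/(-891 + √(30 + 36*(-5 + 16 + 12))/6) = 1/(-891 + √(30 + 36*23)/6) = 1/(-891 + √(30 + 828)/6) = 1/(-891 + √858/6)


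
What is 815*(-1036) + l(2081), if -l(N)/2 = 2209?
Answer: -848758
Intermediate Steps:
l(N) = -4418 (l(N) = -2*2209 = -4418)
815*(-1036) + l(2081) = 815*(-1036) - 4418 = -844340 - 4418 = -848758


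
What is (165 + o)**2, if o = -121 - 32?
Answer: 144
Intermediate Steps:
o = -153
(165 + o)**2 = (165 - 153)**2 = 12**2 = 144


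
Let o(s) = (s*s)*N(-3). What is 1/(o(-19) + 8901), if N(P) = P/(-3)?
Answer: 1/9262 ≈ 0.00010797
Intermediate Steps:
N(P) = -P/3 (N(P) = P*(-1/3) = -P/3)
o(s) = s**2 (o(s) = (s*s)*(-1/3*(-3)) = s**2*1 = s**2)
1/(o(-19) + 8901) = 1/((-19)**2 + 8901) = 1/(361 + 8901) = 1/9262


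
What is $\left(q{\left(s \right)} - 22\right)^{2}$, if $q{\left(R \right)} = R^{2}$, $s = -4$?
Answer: $36$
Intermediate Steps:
$\left(q{\left(s \right)} - 22\right)^{2} = \left(\left(-4\right)^{2} - 22\right)^{2} = \left(16 - 22\right)^{2} = \left(-6\right)^{2} = 36$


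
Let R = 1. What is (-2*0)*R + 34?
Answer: 34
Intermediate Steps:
(-2*0)*R + 34 = -2*0*1 + 34 = 0*1 + 34 = 0 + 34 = 34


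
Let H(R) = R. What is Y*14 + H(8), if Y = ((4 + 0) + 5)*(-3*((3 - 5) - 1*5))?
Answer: 2654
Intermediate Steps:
Y = 189 (Y = (4 + 5)*(-3*(-2 - 5)) = 9*(-3*(-7)) = 9*21 = 189)
Y*14 + H(8) = 189*14 + 8 = 2646 + 8 = 2654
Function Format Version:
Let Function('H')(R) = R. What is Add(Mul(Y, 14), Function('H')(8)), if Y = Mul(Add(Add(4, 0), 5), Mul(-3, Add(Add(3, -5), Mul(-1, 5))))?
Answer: 2654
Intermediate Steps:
Y = 189 (Y = Mul(Add(4, 5), Mul(-3, Add(-2, -5))) = Mul(9, Mul(-3, -7)) = Mul(9, 21) = 189)
Add(Mul(Y, 14), Function('H')(8)) = Add(Mul(189, 14), 8) = Add(2646, 8) = 2654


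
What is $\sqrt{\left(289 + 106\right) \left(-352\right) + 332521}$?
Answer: $\sqrt{193481} \approx 439.86$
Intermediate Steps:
$\sqrt{\left(289 + 106\right) \left(-352\right) + 332521} = \sqrt{395 \left(-352\right) + 332521} = \sqrt{-139040 + 332521} = \sqrt{193481}$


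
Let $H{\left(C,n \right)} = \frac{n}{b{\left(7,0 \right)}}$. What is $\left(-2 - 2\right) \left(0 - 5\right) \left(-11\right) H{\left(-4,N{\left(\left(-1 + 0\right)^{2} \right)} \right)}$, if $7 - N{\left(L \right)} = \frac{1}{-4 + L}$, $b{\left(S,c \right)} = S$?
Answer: $- \frac{4840}{21} \approx -230.48$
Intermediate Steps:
$N{\left(L \right)} = 7 - \frac{1}{-4 + L}$
$H{\left(C,n \right)} = \frac{n}{7}$
$\left(-2 - 2\right) \left(0 - 5\right) \left(-11\right) H{\left(-4,N{\left(\left(-1 + 0\right)^{2} \right)} \right)} = \left(-2 - 2\right) \left(0 - 5\right) \left(-11\right) \frac{\frac{1}{-4 + \left(-1 + 0\right)^{2}} \left(-29 + 7 \left(-1 + 0\right)^{2}\right)}{7} = - 4 \left(0 - 5\right) \left(-11\right) \frac{\frac{1}{-4 + \left(-1\right)^{2}} \left(-29 + 7 \left(-1\right)^{2}\right)}{7} = \left(-4\right) \left(-5\right) \left(-11\right) \frac{\frac{1}{-4 + 1} \left(-29 + 7 \cdot 1\right)}{7} = 20 \left(-11\right) \frac{\frac{1}{-3} \left(-29 + 7\right)}{7} = - 220 \frac{\left(- \frac{1}{3}\right) \left(-22\right)}{7} = - 220 \cdot \frac{1}{7} \cdot \frac{22}{3} = \left(-220\right) \frac{22}{21} = - \frac{4840}{21}$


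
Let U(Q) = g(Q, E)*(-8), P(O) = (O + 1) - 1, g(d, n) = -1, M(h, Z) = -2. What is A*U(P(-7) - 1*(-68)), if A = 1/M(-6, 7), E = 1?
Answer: -4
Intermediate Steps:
P(O) = O (P(O) = (1 + O) - 1 = O)
A = -½ (A = 1/(-2) = -½ ≈ -0.50000)
U(Q) = 8 (U(Q) = -1*(-8) = 8)
A*U(P(-7) - 1*(-68)) = -½*8 = -4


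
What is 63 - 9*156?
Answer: -1341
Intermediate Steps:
63 - 9*156 = 63 - 1404 = -1341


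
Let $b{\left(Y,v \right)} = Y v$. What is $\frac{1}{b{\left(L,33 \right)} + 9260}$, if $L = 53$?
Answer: $\frac{1}{11009} \approx 9.0835 \cdot 10^{-5}$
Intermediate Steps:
$\frac{1}{b{\left(L,33 \right)} + 9260} = \frac{1}{53 \cdot 33 + 9260} = \frac{1}{1749 + 9260} = \frac{1}{11009}$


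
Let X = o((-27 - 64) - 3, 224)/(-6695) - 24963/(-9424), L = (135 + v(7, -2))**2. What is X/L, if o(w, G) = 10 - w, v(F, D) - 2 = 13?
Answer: 12780553/109200600000 ≈ 0.00011704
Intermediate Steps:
v(F, D) = 15 (v(F, D) = 2 + 13 = 15)
L = 22500 (L = (135 + 15)**2 = 150**2 = 22500)
X = 12780553/4853360 (X = (10 - ((-27 - 64) - 3))/(-6695) - 24963/(-9424) = (10 - (-91 - 3))*(-1/6695) - 24963*(-1/9424) = (10 - 1*(-94))*(-1/6695) + 24963/9424 = (10 + 94)*(-1/6695) + 24963/9424 = 104*(-1/6695) + 24963/9424 = -8/515 + 24963/9424 = 12780553/4853360 ≈ 2.6333)
X/L = (12780553/4853360)/22500 = (12780553/4853360)*(1/22500) = 12780553/109200600000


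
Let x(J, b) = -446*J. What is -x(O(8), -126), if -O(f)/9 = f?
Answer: -32112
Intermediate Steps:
O(f) = -9*f
-x(O(8), -126) = -(-446)*(-9*8) = -(-446)*(-72) = -1*32112 = -32112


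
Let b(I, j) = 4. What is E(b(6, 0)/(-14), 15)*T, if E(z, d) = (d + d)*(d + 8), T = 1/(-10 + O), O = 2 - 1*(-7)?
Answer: -690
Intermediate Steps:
O = 9 (O = 2 + 7 = 9)
T = -1 (T = 1/(-10 + 9) = 1/(-1) = -1)
E(z, d) = 2*d*(8 + d) (E(z, d) = (2*d)*(8 + d) = 2*d*(8 + d))
E(b(6, 0)/(-14), 15)*T = (2*15*(8 + 15))*(-1) = (2*15*23)*(-1) = 690*(-1) = -690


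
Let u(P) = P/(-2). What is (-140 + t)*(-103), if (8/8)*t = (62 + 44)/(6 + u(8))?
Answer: 8961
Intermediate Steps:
u(P) = -P/2 (u(P) = P*(-1/2) = -P/2)
t = 53 (t = (62 + 44)/(6 - 1/2*8) = 106/(6 - 4) = 106/2 = 106*(1/2) = 53)
(-140 + t)*(-103) = (-140 + 53)*(-103) = -87*(-103) = 8961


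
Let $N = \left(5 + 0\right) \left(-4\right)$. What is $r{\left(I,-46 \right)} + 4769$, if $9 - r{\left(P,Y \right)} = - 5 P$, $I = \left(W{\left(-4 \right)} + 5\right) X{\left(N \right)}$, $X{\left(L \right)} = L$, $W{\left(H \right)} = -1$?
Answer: $4378$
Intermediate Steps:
$N = -20$ ($N = 5 \left(-4\right) = -20$)
$I = -80$ ($I = \left(-1 + 5\right) \left(-20\right) = 4 \left(-20\right) = -80$)
$r{\left(P,Y \right)} = 9 + 5 P$ ($r{\left(P,Y \right)} = 9 - - 5 P = 9 + 5 P$)
$r{\left(I,-46 \right)} + 4769 = \left(9 + 5 \left(-80\right)\right) + 4769 = \left(9 - 400\right) + 4769 = -391 + 4769 = 4378$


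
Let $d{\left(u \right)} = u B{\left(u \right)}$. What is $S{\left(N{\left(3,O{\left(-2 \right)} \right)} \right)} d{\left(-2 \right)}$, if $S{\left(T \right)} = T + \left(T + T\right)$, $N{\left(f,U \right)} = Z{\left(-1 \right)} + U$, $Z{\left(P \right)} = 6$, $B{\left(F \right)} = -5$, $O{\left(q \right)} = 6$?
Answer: $360$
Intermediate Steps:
$N{\left(f,U \right)} = 6 + U$
$d{\left(u \right)} = - 5 u$ ($d{\left(u \right)} = u \left(-5\right) = - 5 u$)
$S{\left(T \right)} = 3 T$ ($S{\left(T \right)} = T + 2 T = 3 T$)
$S{\left(N{\left(3,O{\left(-2 \right)} \right)} \right)} d{\left(-2 \right)} = 3 \left(6 + 6\right) \left(\left(-5\right) \left(-2\right)\right) = 3 \cdot 12 \cdot 10 = 36 \cdot 10 = 360$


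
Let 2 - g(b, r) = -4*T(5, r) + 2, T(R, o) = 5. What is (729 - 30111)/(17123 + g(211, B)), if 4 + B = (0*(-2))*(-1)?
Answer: -29382/17143 ≈ -1.7139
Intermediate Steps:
B = -4 (B = -4 + (0*(-2))*(-1) = -4 + 0*(-1) = -4 + 0 = -4)
g(b, r) = 20 (g(b, r) = 2 - (-4*5 + 2) = 2 - (-20 + 2) = 2 - 1*(-18) = 2 + 18 = 20)
(729 - 30111)/(17123 + g(211, B)) = (729 - 30111)/(17123 + 20) = -29382/17143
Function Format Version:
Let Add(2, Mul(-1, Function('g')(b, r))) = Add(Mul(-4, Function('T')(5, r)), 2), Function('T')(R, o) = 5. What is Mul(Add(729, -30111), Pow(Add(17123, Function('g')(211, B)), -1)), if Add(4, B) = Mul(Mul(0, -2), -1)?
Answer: Rational(-29382, 17143) ≈ -1.7139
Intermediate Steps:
B = -4 (B = Add(-4, Mul(Mul(0, -2), -1)) = Add(-4, Mul(0, -1)) = Add(-4, 0) = -4)
Function('g')(b, r) = 20 (Function('g')(b, r) = Add(2, Mul(-1, Add(Mul(-4, 5), 2))) = Add(2, Mul(-1, Add(-20, 2))) = Add(2, Mul(-1, -18)) = Add(2, 18) = 20)
Mul(Add(729, -30111), Pow(Add(17123, Function('g')(211, B)), -1)) = Mul(Add(729, -30111), Pow(Add(17123, 20), -1)) = Mul(-29382, Pow(17143, -1)) = Mul(-29382, Rational(1, 17143)) = Rational(-29382, 17143)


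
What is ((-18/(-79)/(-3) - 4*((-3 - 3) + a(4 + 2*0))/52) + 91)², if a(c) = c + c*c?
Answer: 8514306529/1054729 ≈ 8072.5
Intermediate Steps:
a(c) = c + c²
((-18/(-79)/(-3) - 4*((-3 - 3) + a(4 + 2*0))/52) + 91)² = ((-18/(-79)/(-3) - 4*((-3 - 3) + (4 + 2*0)*(1 + (4 + 2*0)))/52) + 91)² = ((-18*(-1/79)*(-⅓) - 4*(-6 + (4 + 0)*(1 + (4 + 0)))*(1/52)) + 91)² = (((18/79)*(-⅓) - 4*(-6 + 4*(1 + 4))*(1/52)) + 91)² = ((-6/79 - 4*(-6 + 4*5)*(1/52)) + 91)² = ((-6/79 - 4*(-6 + 20)*(1/52)) + 91)² = ((-6/79 - 4*14*(1/52)) + 91)² = ((-6/79 - 56*1/52) + 91)² = ((-6/79 - 14/13) + 91)² = (-1184/1027 + 91)² = (92273/1027)² = 8514306529/1054729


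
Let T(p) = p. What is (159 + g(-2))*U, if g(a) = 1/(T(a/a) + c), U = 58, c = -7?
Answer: 27637/3 ≈ 9212.3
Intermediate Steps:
g(a) = -1/6 (g(a) = 1/(a/a - 7) = 1/(1 - 7) = 1/(-6) = -1/6)
(159 + g(-2))*U = (159 - 1/6)*58 = (953/6)*58 = 27637/3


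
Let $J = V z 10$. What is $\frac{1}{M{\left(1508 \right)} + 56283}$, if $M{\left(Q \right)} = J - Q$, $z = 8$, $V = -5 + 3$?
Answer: $\frac{1}{54615} \approx 1.831 \cdot 10^{-5}$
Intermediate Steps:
$V = -2$
$J = -160$ ($J = \left(-2\right) 8 \cdot 10 = \left(-16\right) 10 = -160$)
$M{\left(Q \right)} = -160 - Q$
$\frac{1}{M{\left(1508 \right)} + 56283} = \frac{1}{\left(-160 - 1508\right) + 56283} = \frac{1}{-1668 + 56283} = \frac{1}{54615}$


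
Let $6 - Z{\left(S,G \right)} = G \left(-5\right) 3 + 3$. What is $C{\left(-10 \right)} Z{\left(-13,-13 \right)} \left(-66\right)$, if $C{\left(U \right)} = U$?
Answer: $-126720$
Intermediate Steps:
$Z{\left(S,G \right)} = 3 + 15 G$ ($Z{\left(S,G \right)} = 6 - \left(G \left(-5\right) 3 + 3\right) = 6 - \left(- 5 G 3 + 3\right) = 6 - \left(- 15 G + 3\right) = 6 - \left(3 - 15 G\right) = 6 + \left(-3 + 15 G\right) = 3 + 15 G$)
$C{\left(-10 \right)} Z{\left(-13,-13 \right)} \left(-66\right) = - 10 \left(3 + 15 \left(-13\right)\right) \left(-66\right) = - 10 \left(3 - 195\right) \left(-66\right) = \left(-10\right) \left(-192\right) \left(-66\right) = 1920 \left(-66\right) = -126720$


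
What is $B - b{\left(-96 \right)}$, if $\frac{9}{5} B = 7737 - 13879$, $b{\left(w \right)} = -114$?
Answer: $- \frac{29684}{9} \approx -3298.2$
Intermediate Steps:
$B = - \frac{30710}{9}$ ($B = \frac{5 \left(7737 - 13879\right)}{9} = \frac{5}{9} \left(-6142\right) = - \frac{30710}{9} \approx -3412.2$)
$B - b{\left(-96 \right)} = - \frac{30710}{9} - -114 = - \frac{30710}{9} + 114 = - \frac{29684}{9}$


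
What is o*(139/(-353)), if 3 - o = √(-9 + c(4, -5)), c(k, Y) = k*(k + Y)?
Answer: -417/353 + 139*I*√13/353 ≈ -1.1813 + 1.4198*I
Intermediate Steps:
c(k, Y) = k*(Y + k)
o = 3 - I*√13 (o = 3 - √(-9 + 4*(-5 + 4)) = 3 - √(-9 + 4*(-1)) = 3 - √(-9 - 4) = 3 - √(-13) = 3 - I*√13 ≈ 3.0 - 3.6056*I)
o*(139/(-353)) = (3 - I*√13)*(139/(-353)) = (3 - I*√13)*(139*(-1/353)) = (3 - I*√13)*(-139/353) = -417/353 + 139*I*√13/353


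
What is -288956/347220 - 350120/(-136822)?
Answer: 10254141071/5938416855 ≈ 1.7267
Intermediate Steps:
-288956/347220 - 350120/(-136822) = -288956*1/347220 - 350120*(-1/136822) = -72239/86805 + 175060/68411 = 10254141071/5938416855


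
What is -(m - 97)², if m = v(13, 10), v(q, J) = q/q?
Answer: -9216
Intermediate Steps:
v(q, J) = 1
m = 1
-(m - 97)² = -(1 - 97)² = -1*(-96)² = -1*9216 = -9216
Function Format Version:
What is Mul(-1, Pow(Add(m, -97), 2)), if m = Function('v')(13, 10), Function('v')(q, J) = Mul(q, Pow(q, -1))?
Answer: -9216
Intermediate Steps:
Function('v')(q, J) = 1
m = 1
Mul(-1, Pow(Add(m, -97), 2)) = Mul(-1, Pow(Add(1, -97), 2)) = Mul(-1, Pow(-96, 2)) = Mul(-1, 9216) = -9216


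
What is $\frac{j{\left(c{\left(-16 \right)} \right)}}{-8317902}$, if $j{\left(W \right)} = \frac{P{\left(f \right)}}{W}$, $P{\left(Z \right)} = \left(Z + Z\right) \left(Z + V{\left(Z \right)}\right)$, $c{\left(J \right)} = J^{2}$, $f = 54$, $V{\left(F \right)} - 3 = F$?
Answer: $- \frac{999}{177448576} \approx -5.6298 \cdot 10^{-6}$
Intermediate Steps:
$V{\left(F \right)} = 3 + F$
$P{\left(Z \right)} = 2 Z \left(3 + 2 Z\right)$ ($P{\left(Z \right)} = \left(Z + Z\right) \left(Z + \left(3 + Z\right)\right) = 2 Z \left(3 + 2 Z\right)$)
$j{\left(W \right)} = \frac{11988}{W}$ ($j{\left(W \right)} = \frac{2 \cdot 54 \left(3 + 2 \cdot 54\right)}{W} = \frac{2 \cdot 54 \left(3 + 108\right)}{W} = \frac{2 \cdot 54 \cdot 111}{W} = \frac{11988}{W}$)
$\frac{j{\left(c{\left(-16 \right)} \right)}}{-8317902} = \frac{11988 \frac{1}{\left(-16\right)^{2}}}{-8317902} = \frac{11988}{256} \left(- \frac{1}{8317902}\right) = 11988 \cdot \frac{1}{256} \left(- \frac{1}{8317902}\right) = \frac{2997}{64} \left(- \frac{1}{8317902}\right) = - \frac{999}{177448576}$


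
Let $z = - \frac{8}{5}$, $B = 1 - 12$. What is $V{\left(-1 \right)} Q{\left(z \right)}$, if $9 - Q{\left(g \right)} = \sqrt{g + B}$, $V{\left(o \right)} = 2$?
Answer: $18 - \frac{6 i \sqrt{35}}{5} \approx 18.0 - 7.0993 i$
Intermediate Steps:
$B = -11$
$z = - \frac{8}{5}$ ($z = \left(-8\right) \frac{1}{5} = - \frac{8}{5} \approx -1.6$)
$Q{\left(g \right)} = 9 - \sqrt{-11 + g}$ ($Q{\left(g \right)} = 9 - \sqrt{g - 11} = 9 - \sqrt{-11 + g}$)
$V{\left(-1 \right)} Q{\left(z \right)} = 2 \left(9 - \sqrt{-11 - \frac{8}{5}}\right) = 2 \left(9 - \sqrt{- \frac{63}{5}}\right) = 2 \left(9 - \frac{3 i \sqrt{35}}{5}\right) = 18 - \frac{6 i \sqrt{35}}{5}$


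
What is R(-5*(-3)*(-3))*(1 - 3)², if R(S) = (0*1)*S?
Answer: 0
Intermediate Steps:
R(S) = 0 (R(S) = 0*S = 0)
R(-5*(-3)*(-3))*(1 - 3)² = 0*(1 - 3)² = 0*(-2)² = 0*4 = 0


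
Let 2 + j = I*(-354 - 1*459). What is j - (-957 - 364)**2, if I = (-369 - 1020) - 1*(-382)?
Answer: -926352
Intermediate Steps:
I = -1007 (I = -1389 + 382 = -1007)
j = 818689 (j = -2 - 1007*(-354 - 1*459) = -2 - 1007*(-354 - 459) = -2 - 1007*(-813) = -2 + 818691 = 818689)
j - (-957 - 364)**2 = 818689 - (-957 - 364)**2 = 818689 - 1*(-1321)**2 = 818689 - 1*1745041 = 818689 - 1745041 = -926352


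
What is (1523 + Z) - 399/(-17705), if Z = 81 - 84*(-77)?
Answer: 142915159/17705 ≈ 8072.0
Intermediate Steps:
Z = 6549 (Z = 81 + 6468 = 6549)
(1523 + Z) - 399/(-17705) = (1523 + 6549) - 399/(-17705) = 8072 - 399*(-1/17705) = 8072 + 399/17705 = 142915159/17705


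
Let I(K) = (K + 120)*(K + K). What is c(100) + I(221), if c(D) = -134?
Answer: 150588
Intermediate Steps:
I(K) = 2*K*(120 + K) (I(K) = (120 + K)*(2*K) = 2*K*(120 + K))
c(100) + I(221) = -134 + 2*221*(120 + 221) = -134 + 2*221*341 = -134 + 150722 = 150588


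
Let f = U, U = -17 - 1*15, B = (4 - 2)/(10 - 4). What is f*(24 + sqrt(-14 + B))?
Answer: -768 - 32*I*sqrt(123)/3 ≈ -768.0 - 118.3*I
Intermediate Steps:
B = 1/3 (B = 2/6 = 2*(1/6) = 1/3 ≈ 0.33333)
U = -32 (U = -17 - 15 = -32)
f = -32
f*(24 + sqrt(-14 + B)) = -32*(24 + sqrt(-14 + 1/3)) = -32*(24 + sqrt(-41/3)) = -32*(24 + I*sqrt(123)/3) = -768 - 32*I*sqrt(123)/3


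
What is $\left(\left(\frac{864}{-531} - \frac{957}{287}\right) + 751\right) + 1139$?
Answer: $\frac{31919355}{16933} \approx 1885.0$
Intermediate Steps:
$\left(\left(\frac{864}{-531} - \frac{957}{287}\right) + 751\right) + 1139 = \left(\left(864 \left(- \frac{1}{531}\right) - \frac{957}{287}\right) + 751\right) + 1139 = \left(\left(- \frac{96}{59} - \frac{957}{287}\right) + 751\right) + 1139 = \left(- \frac{84015}{16933} + 751\right) + 1139 = \frac{12632668}{16933} + 1139 = \frac{31919355}{16933}$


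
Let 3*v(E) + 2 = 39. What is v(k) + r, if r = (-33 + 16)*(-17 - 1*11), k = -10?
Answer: 1465/3 ≈ 488.33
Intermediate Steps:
v(E) = 37/3 (v(E) = -⅔ + (⅓)*39 = -⅔ + 13 = 37/3)
r = 476 (r = -17*(-17 - 11) = -17*(-28) = 476)
v(k) + r = 37/3 + 476 = 1465/3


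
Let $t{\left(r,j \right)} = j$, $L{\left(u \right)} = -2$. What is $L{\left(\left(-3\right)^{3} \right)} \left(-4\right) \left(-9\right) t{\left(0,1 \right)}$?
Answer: $-72$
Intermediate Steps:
$L{\left(\left(-3\right)^{3} \right)} \left(-4\right) \left(-9\right) t{\left(0,1 \right)} = \left(-2\right) \left(-4\right) \left(-9\right) 1 = 8 \left(-9\right) 1 = \left(-72\right) 1 = -72$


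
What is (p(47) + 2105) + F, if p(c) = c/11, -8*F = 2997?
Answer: 152649/88 ≈ 1734.6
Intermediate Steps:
F = -2997/8 (F = -⅛*2997 = -2997/8 ≈ -374.63)
p(c) = c/11 (p(c) = c*(1/11) = c/11)
(p(47) + 2105) + F = ((1/11)*47 + 2105) - 2997/8 = (47/11 + 2105) - 2997/8 = 23202/11 - 2997/8 = 152649/88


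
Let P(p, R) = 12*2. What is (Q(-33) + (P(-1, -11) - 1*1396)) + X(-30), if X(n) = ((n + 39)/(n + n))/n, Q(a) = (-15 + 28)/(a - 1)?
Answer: -4666083/3400 ≈ -1372.4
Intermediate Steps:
P(p, R) = 24
Q(a) = 13/(-1 + a)
X(n) = (39 + n)/(2*n²) (X(n) = ((39 + n)/((2*n)))/n = ((39 + n)*(1/(2*n)))/n = ((39 + n)/(2*n))/n = (39 + n)/(2*n²))
(Q(-33) + (P(-1, -11) - 1*1396)) + X(-30) = (13/(-1 - 33) + (24 - 1*1396)) + (½)*(39 - 30)/(-30)² = (13/(-34) + (24 - 1396)) + (½)*(1/900)*9 = (13*(-1/34) - 1372) + 1/200 = (-13/34 - 1372) + 1/200 = -46661/34 + 1/200 = -4666083/3400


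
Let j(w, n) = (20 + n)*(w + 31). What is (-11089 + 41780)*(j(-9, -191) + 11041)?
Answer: 223399789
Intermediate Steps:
j(w, n) = (20 + n)*(31 + w)
(-11089 + 41780)*(j(-9, -191) + 11041) = (-11089 + 41780)*((620 + 20*(-9) + 31*(-191) - 191*(-9)) + 11041) = 30691*((620 - 180 - 5921 + 1719) + 11041) = 30691*(-3762 + 11041) = 30691*7279 = 223399789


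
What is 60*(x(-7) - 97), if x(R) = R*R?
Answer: -2880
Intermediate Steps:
x(R) = R²
60*(x(-7) - 97) = 60*((-7)² - 97) = 60*(49 - 97) = 60*(-48) = -2880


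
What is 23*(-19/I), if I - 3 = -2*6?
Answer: 437/9 ≈ 48.556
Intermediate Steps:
I = -9 (I = 3 - 2*6 = 3 - 12 = -9)
23*(-19/I) = 23*(-19/(-9)) = 23*(-19*(-⅑)) = 23*(19/9) = 437/9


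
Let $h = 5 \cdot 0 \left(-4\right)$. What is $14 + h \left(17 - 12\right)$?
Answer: $14$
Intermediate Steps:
$h = 0$ ($h = 0 \left(-4\right) = 0$)
$14 + h \left(17 - 12\right) = 14 + 0 \left(17 - 12\right) = 14 + 0 \cdot 5 = 14 + 0 = 14$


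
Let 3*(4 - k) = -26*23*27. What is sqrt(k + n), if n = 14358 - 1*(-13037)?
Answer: 7*sqrt(669) ≈ 181.06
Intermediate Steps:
n = 27395 (n = 14358 + 13037 = 27395)
k = 5386 (k = 4 - (-26*23)*27/3 = 4 - (-598)*27/3 = 4 - 1/3*(-16146) = 4 + 5382 = 5386)
sqrt(k + n) = sqrt(5386 + 27395) = sqrt(32781) = 7*sqrt(669)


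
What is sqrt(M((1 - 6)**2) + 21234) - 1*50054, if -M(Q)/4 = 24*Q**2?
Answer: -50054 + I*sqrt(38766) ≈ -50054.0 + 196.89*I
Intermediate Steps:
M(Q) = -96*Q**2
sqrt(M((1 - 6)**2) + 21234) - 1*50054 = sqrt(-96*(1 - 6)**4 + 21234) - 1*50054 = sqrt(-96*((-5)**2)**2 + 21234) - 50054 = sqrt(-96*25**2 + 21234) - 50054 = sqrt(-96*625 + 21234) - 50054 = sqrt(-60000 + 21234) - 50054 = sqrt(-38766) - 50054 = I*sqrt(38766) - 50054 = -50054 + I*sqrt(38766)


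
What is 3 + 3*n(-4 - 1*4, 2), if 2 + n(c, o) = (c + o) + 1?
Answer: -18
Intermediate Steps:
n(c, o) = -1 + c + o (n(c, o) = -2 + ((c + o) + 1) = -2 + (1 + c + o) = -1 + c + o)
3 + 3*n(-4 - 1*4, 2) = 3 + 3*(-1 + (-4 - 1*4) + 2) = 3 + 3*(-1 + (-4 - 4) + 2) = 3 + 3*(-1 - 8 + 2) = 3 + 3*(-7) = 3 - 21 = -18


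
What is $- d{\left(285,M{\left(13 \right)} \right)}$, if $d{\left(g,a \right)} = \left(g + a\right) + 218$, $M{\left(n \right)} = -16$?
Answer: $-487$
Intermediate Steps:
$d{\left(g,a \right)} = 218 + a + g$ ($d{\left(g,a \right)} = \left(a + g\right) + 218 = 218 + a + g$)
$- d{\left(285,M{\left(13 \right)} \right)} = - (218 - 16 + 285) = \left(-1\right) 487 = -487$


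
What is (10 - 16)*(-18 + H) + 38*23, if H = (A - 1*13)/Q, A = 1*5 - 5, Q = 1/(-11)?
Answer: 124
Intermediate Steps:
Q = -1/11 ≈ -0.090909
A = 0 (A = 5 - 5 = 0)
H = 143 (H = (0 - 1*13)/(-1/11) = (0 - 13)*(-11) = -13*(-11) = 143)
(10 - 16)*(-18 + H) + 38*23 = (10 - 16)*(-18 + 143) + 38*23 = -6*125 + 874 = -750 + 874 = 124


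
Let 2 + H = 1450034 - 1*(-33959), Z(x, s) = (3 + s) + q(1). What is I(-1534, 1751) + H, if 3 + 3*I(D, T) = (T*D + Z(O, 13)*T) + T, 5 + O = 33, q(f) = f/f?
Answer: 1797454/3 ≈ 5.9915e+5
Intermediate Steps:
q(f) = 1
O = 28 (O = -5 + 33 = 28)
Z(x, s) = 4 + s (Z(x, s) = (3 + s) + 1 = 4 + s)
I(D, T) = -1 + 6*T + D*T/3 (I(D, T) = -1 + ((T*D + (4 + 13)*T) + T)/3 = -1 + ((D*T + 17*T) + T)/3 = -1 + ((17*T + D*T) + T)/3 = -1 + (18*T + D*T)/3 = -1 + (6*T + D*T/3) = -1 + 6*T + D*T/3)
H = 1483991 (H = -2 + (1450034 - 1*(-33959)) = -2 + (1450034 + 33959) = -2 + 1483993 = 1483991)
I(-1534, 1751) + H = (-1 + 6*1751 + (⅓)*(-1534)*1751) + 1483991 = (-1 + 10506 - 2686034/3) + 1483991 = -2654519/3 + 1483991 = 1797454/3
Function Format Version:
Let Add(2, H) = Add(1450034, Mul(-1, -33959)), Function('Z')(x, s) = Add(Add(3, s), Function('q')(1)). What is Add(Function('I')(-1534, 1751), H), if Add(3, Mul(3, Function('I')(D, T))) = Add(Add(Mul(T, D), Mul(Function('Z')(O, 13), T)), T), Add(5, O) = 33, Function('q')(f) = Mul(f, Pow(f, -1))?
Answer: Rational(1797454, 3) ≈ 5.9915e+5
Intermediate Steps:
Function('q')(f) = 1
O = 28 (O = Add(-5, 33) = 28)
Function('Z')(x, s) = Add(4, s) (Function('Z')(x, s) = Add(Add(3, s), 1) = Add(4, s))
Function('I')(D, T) = Add(-1, Mul(6, T), Mul(Rational(1, 3), D, T)) (Function('I')(D, T) = Add(-1, Mul(Rational(1, 3), Add(Add(Mul(T, D), Mul(Add(4, 13), T)), T))) = Add(-1, Mul(Rational(1, 3), Add(Add(Mul(D, T), Mul(17, T)), T))) = Add(-1, Mul(Rational(1, 3), Add(Add(Mul(17, T), Mul(D, T)), T))) = Add(-1, Mul(Rational(1, 3), Add(Mul(18, T), Mul(D, T)))) = Add(-1, Add(Mul(6, T), Mul(Rational(1, 3), D, T))) = Add(-1, Mul(6, T), Mul(Rational(1, 3), D, T)))
H = 1483991 (H = Add(-2, Add(1450034, Mul(-1, -33959))) = Add(-2, Add(1450034, 33959)) = Add(-2, 1483993) = 1483991)
Add(Function('I')(-1534, 1751), H) = Add(Add(-1, Mul(6, 1751), Mul(Rational(1, 3), -1534, 1751)), 1483991) = Add(Add(-1, 10506, Rational(-2686034, 3)), 1483991) = Add(Rational(-2654519, 3), 1483991) = Rational(1797454, 3)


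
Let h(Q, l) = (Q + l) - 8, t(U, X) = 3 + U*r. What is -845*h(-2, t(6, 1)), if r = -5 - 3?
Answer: 46475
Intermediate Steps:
r = -8
t(U, X) = 3 - 8*U (t(U, X) = 3 + U*(-8) = 3 - 8*U)
h(Q, l) = -8 + Q + l
-845*h(-2, t(6, 1)) = -845*(-8 - 2 + (3 - 8*6)) = -845*(-8 - 2 + (3 - 48)) = -845*(-8 - 2 - 45) = -845*(-55) = 46475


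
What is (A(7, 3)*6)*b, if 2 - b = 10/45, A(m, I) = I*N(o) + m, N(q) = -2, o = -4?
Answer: 32/3 ≈ 10.667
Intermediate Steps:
A(m, I) = m - 2*I (A(m, I) = I*(-2) + m = -2*I + m = m - 2*I)
b = 16/9 (b = 2 - 10/45 = 2 - 1*2/9 = 2 - 2/9 = 16/9 ≈ 1.7778)
(A(7, 3)*6)*b = ((7 - 2*3)*6)*(16/9) = ((7 - 6)*6)*(16/9) = (1*6)*(16/9) = 6*(16/9) = 32/3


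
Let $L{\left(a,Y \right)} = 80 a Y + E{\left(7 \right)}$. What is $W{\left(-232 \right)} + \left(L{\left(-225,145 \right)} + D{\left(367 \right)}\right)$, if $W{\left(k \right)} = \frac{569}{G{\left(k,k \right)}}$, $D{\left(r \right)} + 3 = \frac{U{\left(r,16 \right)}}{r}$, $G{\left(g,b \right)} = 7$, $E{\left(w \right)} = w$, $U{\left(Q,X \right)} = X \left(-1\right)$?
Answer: $- \frac{6704871013}{2569} \approx -2.6099 \cdot 10^{6}$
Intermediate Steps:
$U{\left(Q,X \right)} = - X$
$D{\left(r \right)} = -3 - \frac{16}{r}$ ($D{\left(r \right)} = -3 + \frac{\left(-1\right) 16}{r} = -3 - \frac{16}{r}$)
$W{\left(k \right)} = \frac{569}{7}$
$L{\left(a,Y \right)} = 7 + 80 Y a$ ($L{\left(a,Y \right)} = 80 a Y + 7 = 80 Y a + 7 = 7 + 80 Y a$)
$W{\left(-232 \right)} + \left(L{\left(-225,145 \right)} + D{\left(367 \right)}\right) = \frac{569}{7} - \left(-4 + 2610000 + \frac{16}{367}\right) = \frac{569}{7} + \left(\left(7 - 2610000\right) - \frac{1117}{367}\right) = \frac{569}{7} - \frac{957868548}{367} = - \frac{6704871013}{2569}$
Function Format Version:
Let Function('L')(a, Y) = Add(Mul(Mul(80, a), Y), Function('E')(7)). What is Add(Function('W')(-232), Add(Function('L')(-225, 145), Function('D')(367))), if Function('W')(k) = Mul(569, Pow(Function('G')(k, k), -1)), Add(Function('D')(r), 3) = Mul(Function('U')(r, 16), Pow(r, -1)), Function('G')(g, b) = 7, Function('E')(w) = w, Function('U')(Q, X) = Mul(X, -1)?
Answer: Rational(-6704871013, 2569) ≈ -2.6099e+6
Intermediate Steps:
Function('U')(Q, X) = Mul(-1, X)
Function('D')(r) = Add(-3, Mul(-16, Pow(r, -1))) (Function('D')(r) = Add(-3, Mul(Mul(-1, 16), Pow(r, -1))) = Add(-3, Mul(-16, Pow(r, -1))))
Function('W')(k) = Rational(569, 7) (Function('W')(k) = Mul(569, Pow(7, -1)) = Mul(569, Rational(1, 7)) = Rational(569, 7))
Function('L')(a, Y) = Add(7, Mul(80, Y, a)) (Function('L')(a, Y) = Add(Mul(Mul(80, a), Y), 7) = Add(Mul(80, Y, a), 7) = Add(7, Mul(80, Y, a)))
Add(Function('W')(-232), Add(Function('L')(-225, 145), Function('D')(367))) = Add(Rational(569, 7), Add(Add(7, Mul(80, 145, -225)), Add(-3, Mul(-16, Pow(367, -1))))) = Add(Rational(569, 7), Add(Add(7, -2610000), Add(-3, Mul(-16, Rational(1, 367))))) = Add(Rational(569, 7), Add(-2609993, Add(-3, Rational(-16, 367)))) = Add(Rational(569, 7), Add(-2609993, Rational(-1117, 367))) = Add(Rational(569, 7), Rational(-957868548, 367)) = Rational(-6704871013, 2569)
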